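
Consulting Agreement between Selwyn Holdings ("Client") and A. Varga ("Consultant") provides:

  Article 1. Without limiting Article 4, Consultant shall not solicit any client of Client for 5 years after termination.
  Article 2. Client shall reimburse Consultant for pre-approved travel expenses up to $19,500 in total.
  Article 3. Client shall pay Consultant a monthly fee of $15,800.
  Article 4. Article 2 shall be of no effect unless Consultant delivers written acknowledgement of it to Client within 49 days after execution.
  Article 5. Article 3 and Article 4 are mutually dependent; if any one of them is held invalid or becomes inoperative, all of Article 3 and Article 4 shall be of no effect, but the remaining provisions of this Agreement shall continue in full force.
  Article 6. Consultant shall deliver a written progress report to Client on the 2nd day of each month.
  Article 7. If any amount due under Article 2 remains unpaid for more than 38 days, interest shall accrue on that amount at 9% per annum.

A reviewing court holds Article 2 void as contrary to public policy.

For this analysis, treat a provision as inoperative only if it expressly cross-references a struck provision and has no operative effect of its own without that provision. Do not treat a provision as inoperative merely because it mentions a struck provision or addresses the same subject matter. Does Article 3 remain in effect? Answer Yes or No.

No

Article 2 is struck. The only function of Article 4 is the acknowledgement condition for Article 2, so it cannot stand once Article 2 is removed. Article 7 has no operative effect of its own apart from Article 2 and is therefore inoperative. Article 1 mentions Article 4 but its own obligation stands independently of Article 4, so Article 1 is not affected. Article 5 declares Article 3 and Article 4 mutually dependent; since one of them has fallen, all of them are of no effect. That brings down Article 3 as well. The remainder continues in force under Article 5. The provisions still in force are Article 1, Article 5, and Article 6. Article 3 is among the inoperative provisions, so the answer is no.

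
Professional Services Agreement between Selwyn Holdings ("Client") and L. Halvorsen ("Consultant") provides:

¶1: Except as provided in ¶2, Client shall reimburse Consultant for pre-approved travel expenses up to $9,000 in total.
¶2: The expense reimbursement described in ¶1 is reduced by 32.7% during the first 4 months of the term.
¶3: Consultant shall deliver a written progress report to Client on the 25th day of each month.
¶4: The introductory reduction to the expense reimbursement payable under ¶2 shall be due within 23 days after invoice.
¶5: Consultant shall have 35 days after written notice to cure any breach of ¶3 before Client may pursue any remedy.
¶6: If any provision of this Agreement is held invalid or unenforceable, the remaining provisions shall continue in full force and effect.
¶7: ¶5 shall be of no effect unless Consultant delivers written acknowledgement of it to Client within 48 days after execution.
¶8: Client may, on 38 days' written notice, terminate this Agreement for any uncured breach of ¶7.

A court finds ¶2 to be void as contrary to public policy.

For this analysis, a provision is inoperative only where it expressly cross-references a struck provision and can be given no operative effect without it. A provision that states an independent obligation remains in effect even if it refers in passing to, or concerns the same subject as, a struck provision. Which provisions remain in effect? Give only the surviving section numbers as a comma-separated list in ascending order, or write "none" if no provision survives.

¶2 is struck. ¶4 does nothing except set the payment deadline for the introductory reduction to the expense reimbursement by reference to ¶2; with ¶2 gone it has no independent effect and is inoperative. ¶1 mentions ¶2 but its own obligation stands independently of ¶2, so ¶1 is not affected. Under the severability clause in ¶6, the remaining provisions continue in force. That leaves ¶1, ¶3, ¶5, ¶6, ¶7, and ¶8 in effect.

1, 3, 5, 6, 7, 8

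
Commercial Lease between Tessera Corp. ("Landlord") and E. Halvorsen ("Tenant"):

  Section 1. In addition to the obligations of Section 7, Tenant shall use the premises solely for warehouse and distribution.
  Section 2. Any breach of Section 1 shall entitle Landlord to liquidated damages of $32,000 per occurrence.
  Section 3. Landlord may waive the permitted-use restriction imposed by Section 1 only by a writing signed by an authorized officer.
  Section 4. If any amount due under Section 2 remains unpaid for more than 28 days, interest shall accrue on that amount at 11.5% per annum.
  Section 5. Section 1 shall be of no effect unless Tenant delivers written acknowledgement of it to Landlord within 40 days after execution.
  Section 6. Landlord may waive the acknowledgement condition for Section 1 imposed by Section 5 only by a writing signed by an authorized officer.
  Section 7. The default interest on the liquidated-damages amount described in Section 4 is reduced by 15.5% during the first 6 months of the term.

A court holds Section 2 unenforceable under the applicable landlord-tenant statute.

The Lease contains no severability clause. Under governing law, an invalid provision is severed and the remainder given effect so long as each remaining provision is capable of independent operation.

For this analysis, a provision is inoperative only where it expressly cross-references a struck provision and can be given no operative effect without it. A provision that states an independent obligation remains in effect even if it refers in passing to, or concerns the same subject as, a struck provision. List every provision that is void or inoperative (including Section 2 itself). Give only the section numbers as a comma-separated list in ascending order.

2, 4, 7

Section 2 is struck. Section 4 does nothing except set the default interest on the liquidated-damages amount by reference to Section 2; with Section 2 gone it has no independent effect and is inoperative. Section 7 has no operative effect of its own apart from Section 4 and is therefore inoperative. Section 1 mentions Section 7 but its own obligation stands independently of Section 7, so Section 1 is not affected. With no severability clause, the stated default rule severs what cannot stand and enforces each remaining provision that can operate on its own. The provisions still in force are Section 1, Section 3, Section 5, and Section 6.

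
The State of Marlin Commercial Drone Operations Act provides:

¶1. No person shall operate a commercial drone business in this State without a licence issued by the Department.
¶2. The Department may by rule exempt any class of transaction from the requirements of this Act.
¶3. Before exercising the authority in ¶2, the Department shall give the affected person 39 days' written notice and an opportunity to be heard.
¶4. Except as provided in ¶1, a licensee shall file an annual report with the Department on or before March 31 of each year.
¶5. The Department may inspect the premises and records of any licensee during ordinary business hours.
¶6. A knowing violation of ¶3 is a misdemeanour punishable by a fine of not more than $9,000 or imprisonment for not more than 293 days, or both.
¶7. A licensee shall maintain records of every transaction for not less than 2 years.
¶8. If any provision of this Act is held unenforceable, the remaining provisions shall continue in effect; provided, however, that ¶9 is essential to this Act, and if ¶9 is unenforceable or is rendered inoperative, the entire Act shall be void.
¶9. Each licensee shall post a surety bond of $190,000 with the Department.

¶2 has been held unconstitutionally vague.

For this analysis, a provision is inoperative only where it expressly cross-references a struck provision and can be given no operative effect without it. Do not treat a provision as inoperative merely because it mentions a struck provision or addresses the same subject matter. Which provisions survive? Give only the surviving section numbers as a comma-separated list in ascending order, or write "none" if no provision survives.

¶2 is struck. The only function of ¶3 is the notice-and-hearing requirement for ¶2, so it cannot stand once ¶2 is removed. The only function of ¶6 is the criminal penalty for violating ¶3, so it cannot stand once ¶3 is removed. ¶8 makes ¶9 an essential term, but ¶9 is unaffected, so the severability proviso in ¶8 preserves the remaining provisions. That leaves ¶1, ¶4, ¶5, ¶7, ¶8, and ¶9 in effect.

1, 4, 5, 7, 8, 9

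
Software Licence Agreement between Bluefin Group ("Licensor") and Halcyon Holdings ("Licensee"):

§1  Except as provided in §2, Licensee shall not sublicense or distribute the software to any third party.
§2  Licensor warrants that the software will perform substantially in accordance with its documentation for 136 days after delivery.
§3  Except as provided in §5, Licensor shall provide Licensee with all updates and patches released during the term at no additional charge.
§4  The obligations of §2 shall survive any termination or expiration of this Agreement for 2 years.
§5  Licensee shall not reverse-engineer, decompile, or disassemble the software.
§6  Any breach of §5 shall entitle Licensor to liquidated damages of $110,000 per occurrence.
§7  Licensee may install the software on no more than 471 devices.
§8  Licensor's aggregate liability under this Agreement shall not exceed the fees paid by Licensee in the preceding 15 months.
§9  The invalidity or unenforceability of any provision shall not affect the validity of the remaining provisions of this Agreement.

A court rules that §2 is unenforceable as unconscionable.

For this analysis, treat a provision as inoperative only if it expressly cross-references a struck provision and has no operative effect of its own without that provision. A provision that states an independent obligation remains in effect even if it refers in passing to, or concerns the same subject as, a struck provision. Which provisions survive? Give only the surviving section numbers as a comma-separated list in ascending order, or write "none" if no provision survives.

§2 is struck. The only function of §4 is the survival period for §2, so it cannot stand once §2 is removed. Although §1 refers to §2, its operative terms do not depend on §2, so it remains in effect. §9 is a severability clause and preserves every provision that can still be given independent effect. That leaves §1, §3, §5, §6, §7, §8, and §9 in effect.

1, 3, 5, 6, 7, 8, 9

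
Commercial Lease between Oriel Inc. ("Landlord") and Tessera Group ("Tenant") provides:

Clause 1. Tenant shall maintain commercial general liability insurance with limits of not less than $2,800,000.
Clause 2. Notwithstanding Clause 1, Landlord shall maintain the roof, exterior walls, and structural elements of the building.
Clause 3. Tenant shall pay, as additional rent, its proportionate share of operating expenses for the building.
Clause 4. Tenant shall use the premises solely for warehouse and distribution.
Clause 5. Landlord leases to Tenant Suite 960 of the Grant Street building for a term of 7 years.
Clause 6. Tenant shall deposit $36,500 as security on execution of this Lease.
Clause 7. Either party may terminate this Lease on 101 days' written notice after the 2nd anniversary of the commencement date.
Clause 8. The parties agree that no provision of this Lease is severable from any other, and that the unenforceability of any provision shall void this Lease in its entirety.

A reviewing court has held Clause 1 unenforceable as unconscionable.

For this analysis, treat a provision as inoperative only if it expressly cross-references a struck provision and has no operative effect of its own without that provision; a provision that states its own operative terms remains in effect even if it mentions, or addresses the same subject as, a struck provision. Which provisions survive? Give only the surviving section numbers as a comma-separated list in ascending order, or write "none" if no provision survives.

none

Clause 1 is struck. No other provision's operative terms depend on Clause 1. Clause 8 provides that the Lease is not severable, so the invalidity of any one provision voids the entire Lease. No provision of the Lease survives.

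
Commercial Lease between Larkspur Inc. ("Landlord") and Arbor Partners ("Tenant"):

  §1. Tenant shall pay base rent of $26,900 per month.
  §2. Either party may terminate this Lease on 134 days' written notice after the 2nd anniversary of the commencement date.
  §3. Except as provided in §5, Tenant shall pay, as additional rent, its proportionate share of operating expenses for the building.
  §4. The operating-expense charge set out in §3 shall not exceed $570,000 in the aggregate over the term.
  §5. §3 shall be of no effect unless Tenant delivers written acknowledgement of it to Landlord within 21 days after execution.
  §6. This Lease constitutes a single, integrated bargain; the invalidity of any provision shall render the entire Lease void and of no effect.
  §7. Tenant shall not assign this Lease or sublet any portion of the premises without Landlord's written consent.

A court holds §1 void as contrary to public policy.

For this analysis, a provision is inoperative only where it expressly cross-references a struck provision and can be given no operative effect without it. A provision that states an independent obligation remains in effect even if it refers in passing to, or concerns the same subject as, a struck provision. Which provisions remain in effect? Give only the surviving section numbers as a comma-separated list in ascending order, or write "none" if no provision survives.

none

§1 is struck. Nothing else in the Lease is defined by reference to §1. §6 provides that the Lease is not severable, so the invalidity of any one provision voids the entire Lease. No provision of the Lease survives.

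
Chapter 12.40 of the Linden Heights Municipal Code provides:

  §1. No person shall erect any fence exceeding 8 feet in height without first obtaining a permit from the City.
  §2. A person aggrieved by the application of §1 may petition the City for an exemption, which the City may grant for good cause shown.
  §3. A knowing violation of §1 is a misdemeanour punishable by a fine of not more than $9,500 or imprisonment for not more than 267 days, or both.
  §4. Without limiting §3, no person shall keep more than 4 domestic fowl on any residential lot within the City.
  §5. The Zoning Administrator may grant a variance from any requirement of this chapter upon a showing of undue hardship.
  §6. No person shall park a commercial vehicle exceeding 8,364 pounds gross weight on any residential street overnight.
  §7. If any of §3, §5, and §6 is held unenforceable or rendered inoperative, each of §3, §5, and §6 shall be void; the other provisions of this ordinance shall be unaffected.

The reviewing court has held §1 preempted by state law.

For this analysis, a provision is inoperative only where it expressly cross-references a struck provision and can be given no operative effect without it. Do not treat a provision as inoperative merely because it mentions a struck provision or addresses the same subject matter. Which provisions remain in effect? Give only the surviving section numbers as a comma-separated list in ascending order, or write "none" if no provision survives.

4, 7

§1 is struck. The only function of §2 is the exemption procedure for §1, so it cannot stand once §1 is removed. §3 operates only by reference to §1, so it falls with §1. Although §4 refers to §3, its operative terms do not depend on §3, so it remains in effect. §7 declares §3, §5, and §6 mutually dependent; since one of them has fallen, all of them are of no effect. That brings down §5 and §6 as well. The remainder continues in force under §7. §4 and §7 remain in effect.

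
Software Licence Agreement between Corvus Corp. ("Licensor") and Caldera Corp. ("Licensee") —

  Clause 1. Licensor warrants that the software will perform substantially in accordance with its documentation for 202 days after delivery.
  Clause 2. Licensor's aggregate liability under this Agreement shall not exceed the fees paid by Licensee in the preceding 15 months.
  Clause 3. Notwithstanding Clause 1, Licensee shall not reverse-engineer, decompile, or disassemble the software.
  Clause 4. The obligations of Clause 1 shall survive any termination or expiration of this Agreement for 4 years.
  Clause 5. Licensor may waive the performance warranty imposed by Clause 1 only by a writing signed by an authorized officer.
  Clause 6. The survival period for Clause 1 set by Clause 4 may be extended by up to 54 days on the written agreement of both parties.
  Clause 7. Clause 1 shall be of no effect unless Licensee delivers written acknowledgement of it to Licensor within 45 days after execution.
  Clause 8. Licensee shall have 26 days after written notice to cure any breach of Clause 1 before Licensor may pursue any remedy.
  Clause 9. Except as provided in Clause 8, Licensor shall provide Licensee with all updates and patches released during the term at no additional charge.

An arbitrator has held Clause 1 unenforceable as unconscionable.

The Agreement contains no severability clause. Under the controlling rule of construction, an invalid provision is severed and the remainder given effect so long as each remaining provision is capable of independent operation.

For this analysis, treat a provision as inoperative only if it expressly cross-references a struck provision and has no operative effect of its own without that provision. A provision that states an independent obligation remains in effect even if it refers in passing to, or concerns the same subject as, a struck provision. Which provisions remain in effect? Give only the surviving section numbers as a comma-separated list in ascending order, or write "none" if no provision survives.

2, 3, 9

Clause 1 is struck. Clause 4 operates only by reference to Clause 1, so it falls with Clause 1. Clause 5 merely fixes the waiver condition for Clause 1; with Clause 1 gone it has nothing to operate on and falls away. The only function of Clause 7 is the acknowledgement condition for Clause 1, so it cannot stand once Clause 1 is removed. Clause 8 merely fixes the cure period for breach of Clause 1; with Clause 1 gone it has nothing to operate on and falls away. Clause 6 does nothing except set the extension of the survival period for Clause 1 by reference to Clause 4; with Clause 4 gone it has no independent effect and is inoperative. Although Clause 9 refers to Clause 8, its operative terms do not depend on Clause 8, so it remains in effect. Clause 3 mentions Clause 1 but its own obligation stands independently of Clause 1, so Clause 3 is not affected. Under the stated default rule, only provisions that cannot operate independently fall away; the rest are enforced. That leaves Clause 2, Clause 3, and Clause 9 in effect.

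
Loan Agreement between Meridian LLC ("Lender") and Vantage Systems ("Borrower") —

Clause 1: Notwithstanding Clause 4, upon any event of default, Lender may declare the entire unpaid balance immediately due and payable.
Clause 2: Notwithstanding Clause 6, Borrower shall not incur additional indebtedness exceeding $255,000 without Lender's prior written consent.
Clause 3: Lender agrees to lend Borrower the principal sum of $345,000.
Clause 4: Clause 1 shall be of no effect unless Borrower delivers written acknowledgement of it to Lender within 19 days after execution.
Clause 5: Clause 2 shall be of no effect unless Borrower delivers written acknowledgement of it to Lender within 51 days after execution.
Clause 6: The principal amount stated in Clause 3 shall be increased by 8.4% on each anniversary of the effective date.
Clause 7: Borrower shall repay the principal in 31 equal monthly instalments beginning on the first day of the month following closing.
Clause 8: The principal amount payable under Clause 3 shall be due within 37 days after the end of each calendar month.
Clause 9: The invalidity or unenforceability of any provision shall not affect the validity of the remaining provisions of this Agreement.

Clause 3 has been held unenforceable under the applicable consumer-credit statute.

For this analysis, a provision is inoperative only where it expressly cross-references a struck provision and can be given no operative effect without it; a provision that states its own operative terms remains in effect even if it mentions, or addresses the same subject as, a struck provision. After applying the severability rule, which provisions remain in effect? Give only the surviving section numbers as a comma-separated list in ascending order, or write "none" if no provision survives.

Clause 3 is struck. Clause 6 operates only by reference to Clause 3, so it falls with Clause 3. Clause 8 operates only by reference to Clause 3, so it falls with Clause 3. Clause 2 mentions Clause 6 but its own obligation stands independently of Clause 6, so Clause 2 is not affected. Clause 9 is a severability clause and preserves every provision that can still be given independent effect. That leaves Clause 1, Clause 2, Clause 4, Clause 5, Clause 7, and Clause 9 in effect.

1, 2, 4, 5, 7, 9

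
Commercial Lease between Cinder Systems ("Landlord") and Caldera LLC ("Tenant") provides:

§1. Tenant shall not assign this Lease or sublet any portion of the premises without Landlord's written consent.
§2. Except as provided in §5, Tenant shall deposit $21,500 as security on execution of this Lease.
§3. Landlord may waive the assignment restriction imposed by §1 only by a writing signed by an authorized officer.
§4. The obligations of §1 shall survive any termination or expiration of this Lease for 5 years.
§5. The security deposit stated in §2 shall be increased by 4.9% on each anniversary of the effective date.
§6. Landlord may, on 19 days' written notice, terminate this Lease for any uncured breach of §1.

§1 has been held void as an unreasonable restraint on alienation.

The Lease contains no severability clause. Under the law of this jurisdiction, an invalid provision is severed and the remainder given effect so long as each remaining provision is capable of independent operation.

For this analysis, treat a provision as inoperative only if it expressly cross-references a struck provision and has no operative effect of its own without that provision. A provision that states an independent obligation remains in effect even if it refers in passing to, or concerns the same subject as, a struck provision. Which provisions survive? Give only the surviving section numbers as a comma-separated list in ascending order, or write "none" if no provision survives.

§1 is struck. §3 merely fixes the waiver condition for §1; with §1 gone it has nothing to operate on and falls away. §4 has no operative effect of its own apart from §1 and is therefore inoperative. §6 merely fixes the termination right for breach of §1; with §1 gone it has nothing to operate on and falls away. Under the stated default rule, only provisions that cannot operate independently fall away; the rest are enforced. §2 and §5 remain in effect.

2, 5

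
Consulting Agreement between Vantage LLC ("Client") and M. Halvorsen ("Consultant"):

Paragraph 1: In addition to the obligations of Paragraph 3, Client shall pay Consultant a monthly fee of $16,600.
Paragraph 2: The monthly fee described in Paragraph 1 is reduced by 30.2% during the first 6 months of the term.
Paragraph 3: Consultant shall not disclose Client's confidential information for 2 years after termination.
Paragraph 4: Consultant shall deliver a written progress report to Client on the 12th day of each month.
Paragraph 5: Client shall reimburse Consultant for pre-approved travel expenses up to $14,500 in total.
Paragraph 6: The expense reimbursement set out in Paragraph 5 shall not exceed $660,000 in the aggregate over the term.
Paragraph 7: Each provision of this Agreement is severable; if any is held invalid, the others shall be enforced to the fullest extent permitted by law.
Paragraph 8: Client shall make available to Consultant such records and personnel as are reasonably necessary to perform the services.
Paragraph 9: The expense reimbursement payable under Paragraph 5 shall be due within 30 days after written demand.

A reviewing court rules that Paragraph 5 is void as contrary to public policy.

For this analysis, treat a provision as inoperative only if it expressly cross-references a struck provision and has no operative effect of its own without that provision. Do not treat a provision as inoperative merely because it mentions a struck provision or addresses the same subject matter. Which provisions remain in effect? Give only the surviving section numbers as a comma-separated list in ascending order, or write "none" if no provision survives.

Paragraph 5 is struck. Paragraph 6 has no operative effect of its own apart from Paragraph 5 and is therefore inoperative. Paragraph 9 does nothing except set the payment deadline for the expense reimbursement by reference to Paragraph 5; with Paragraph 5 gone it has no independent effect and is inoperative. Paragraph 7 is a severability clause and preserves every provision that can still be given independent effect. That leaves Paragraph 1, Paragraph 2, Paragraph 3, Paragraph 4, Paragraph 7, and Paragraph 8 in effect.

1, 2, 3, 4, 7, 8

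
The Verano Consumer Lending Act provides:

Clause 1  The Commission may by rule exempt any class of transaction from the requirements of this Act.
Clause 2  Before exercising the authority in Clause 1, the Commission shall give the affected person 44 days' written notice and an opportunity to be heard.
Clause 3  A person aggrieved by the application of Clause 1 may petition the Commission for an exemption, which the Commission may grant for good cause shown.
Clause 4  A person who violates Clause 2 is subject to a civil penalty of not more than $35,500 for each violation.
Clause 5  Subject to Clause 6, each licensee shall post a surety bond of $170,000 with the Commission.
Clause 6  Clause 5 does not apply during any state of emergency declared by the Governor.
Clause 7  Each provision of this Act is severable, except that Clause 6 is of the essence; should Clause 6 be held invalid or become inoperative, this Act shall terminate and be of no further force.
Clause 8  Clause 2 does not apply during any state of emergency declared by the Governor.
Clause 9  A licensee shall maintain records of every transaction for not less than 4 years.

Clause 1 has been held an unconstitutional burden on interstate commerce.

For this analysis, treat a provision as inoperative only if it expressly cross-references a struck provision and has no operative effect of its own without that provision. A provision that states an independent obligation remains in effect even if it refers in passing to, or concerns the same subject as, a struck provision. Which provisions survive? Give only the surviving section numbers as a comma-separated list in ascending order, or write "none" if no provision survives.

5, 6, 7, 9

Clause 1 is struck. Clause 2 merely fixes the notice-and-hearing requirement for Clause 1; with Clause 1 gone it has nothing to operate on and falls away. Clause 3 has no operative effect of its own apart from Clause 1 and is therefore inoperative. Clause 4 merely fixes the civil penalty for violating Clause 2; with Clause 2 gone it has nothing to operate on and falls away. The only function of Clause 8 is the emergency suspension of Clause 2, so it cannot stand once Clause 2 is removed. Clause 7 makes Clause 6 an essential term, but Clause 6 is unaffected, so the severability proviso in Clause 7 preserves the remaining provisions. That leaves Clause 5, Clause 6, Clause 7, and Clause 9 in effect.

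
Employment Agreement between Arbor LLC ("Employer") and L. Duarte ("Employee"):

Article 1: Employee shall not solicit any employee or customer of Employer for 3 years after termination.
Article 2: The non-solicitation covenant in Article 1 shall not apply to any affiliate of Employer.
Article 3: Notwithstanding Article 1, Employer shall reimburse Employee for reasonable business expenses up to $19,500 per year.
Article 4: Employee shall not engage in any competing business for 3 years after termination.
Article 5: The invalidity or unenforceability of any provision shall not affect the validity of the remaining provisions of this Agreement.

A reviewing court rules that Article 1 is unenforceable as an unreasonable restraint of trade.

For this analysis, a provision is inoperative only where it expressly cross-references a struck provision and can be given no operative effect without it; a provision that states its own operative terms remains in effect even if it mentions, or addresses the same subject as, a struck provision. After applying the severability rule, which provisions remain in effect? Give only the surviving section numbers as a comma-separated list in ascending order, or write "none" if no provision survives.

3, 4, 5

Article 1 is struck. Article 2 has no operative effect of its own apart from Article 1 and is therefore inoperative. Article 3 mentions Article 1 but its own obligation stands independently of Article 1, so Article 3 is not affected. Article 5 is a severability clause and preserves every provision that can still be given independent effect. Article 3, Article 4, and Article 5 remain in effect.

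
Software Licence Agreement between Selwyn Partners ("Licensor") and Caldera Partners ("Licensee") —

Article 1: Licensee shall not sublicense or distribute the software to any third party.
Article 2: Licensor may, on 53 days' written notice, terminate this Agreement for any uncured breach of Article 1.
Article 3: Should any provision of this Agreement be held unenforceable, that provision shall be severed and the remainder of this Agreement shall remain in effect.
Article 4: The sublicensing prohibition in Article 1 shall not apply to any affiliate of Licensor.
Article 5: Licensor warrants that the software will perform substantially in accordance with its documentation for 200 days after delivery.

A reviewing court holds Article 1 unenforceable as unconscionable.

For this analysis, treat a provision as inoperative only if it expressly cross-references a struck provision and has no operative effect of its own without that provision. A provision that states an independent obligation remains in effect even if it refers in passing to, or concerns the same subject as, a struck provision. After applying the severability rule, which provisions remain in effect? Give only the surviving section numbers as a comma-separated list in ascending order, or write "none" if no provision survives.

Article 1 is struck. Article 2 has no operative effect of its own apart from Article 1 and is therefore inoperative. Article 4 has no operative effect of its own apart from Article 1 and is therefore inoperative. Article 3 is a severability clause and preserves every provision that can still be given independent effect. Article 3 and Article 5 remain in effect.

3, 5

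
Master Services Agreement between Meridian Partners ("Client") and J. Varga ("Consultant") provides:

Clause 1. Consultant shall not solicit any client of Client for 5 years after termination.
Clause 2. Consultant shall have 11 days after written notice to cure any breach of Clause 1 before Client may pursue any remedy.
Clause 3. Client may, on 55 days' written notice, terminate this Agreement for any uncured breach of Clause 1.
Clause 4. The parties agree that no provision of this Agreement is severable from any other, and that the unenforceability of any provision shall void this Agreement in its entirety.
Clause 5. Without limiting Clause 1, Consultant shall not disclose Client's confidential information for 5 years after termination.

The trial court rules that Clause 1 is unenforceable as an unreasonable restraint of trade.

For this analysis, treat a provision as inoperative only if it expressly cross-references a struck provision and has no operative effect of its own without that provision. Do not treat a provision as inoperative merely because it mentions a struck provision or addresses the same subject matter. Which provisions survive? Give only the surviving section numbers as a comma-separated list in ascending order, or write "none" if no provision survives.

none

Clause 1 is struck. The only function of Clause 2 is the cure period for breach of Clause 1, so it cannot stand once Clause 1 is removed. Clause 3 has no operative effect of its own apart from Clause 1 and is therefore inoperative. Clause 4 provides that the Agreement is not severable, so the invalidity of any one provision voids the entire Agreement. No provision of the Agreement survives.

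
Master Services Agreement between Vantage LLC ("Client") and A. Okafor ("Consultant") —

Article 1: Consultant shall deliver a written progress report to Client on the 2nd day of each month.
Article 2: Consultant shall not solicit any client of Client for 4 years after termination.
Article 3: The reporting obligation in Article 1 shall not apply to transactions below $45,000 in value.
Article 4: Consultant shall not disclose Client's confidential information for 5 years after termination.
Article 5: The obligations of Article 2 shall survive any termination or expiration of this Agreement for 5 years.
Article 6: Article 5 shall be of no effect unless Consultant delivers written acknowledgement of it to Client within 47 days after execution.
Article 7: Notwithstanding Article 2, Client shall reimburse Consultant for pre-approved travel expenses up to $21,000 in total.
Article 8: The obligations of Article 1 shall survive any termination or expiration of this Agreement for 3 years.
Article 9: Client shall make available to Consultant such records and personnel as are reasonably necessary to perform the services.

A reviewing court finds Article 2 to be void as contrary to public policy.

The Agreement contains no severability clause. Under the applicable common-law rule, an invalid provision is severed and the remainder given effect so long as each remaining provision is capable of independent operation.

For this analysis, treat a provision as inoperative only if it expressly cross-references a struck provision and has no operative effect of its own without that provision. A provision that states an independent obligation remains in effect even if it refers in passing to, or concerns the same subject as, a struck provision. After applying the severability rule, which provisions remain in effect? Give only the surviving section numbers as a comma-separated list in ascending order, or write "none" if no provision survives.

Article 2 is struck. Article 5 merely fixes the survival period for Article 2; with Article 2 gone it has nothing to operate on and falls away. Article 6 merely fixes the acknowledgement condition for Article 5; with Article 5 gone it has nothing to operate on and falls away. Although Article 7 refers to Article 2, its operative terms do not depend on Article 2, so it remains in effect. With no severability clause, the stated default rule severs what cannot stand and enforces each remaining provision that can operate on its own. That leaves Article 1, Article 3, Article 4, Article 7, Article 8, and Article 9 in effect.

1, 3, 4, 7, 8, 9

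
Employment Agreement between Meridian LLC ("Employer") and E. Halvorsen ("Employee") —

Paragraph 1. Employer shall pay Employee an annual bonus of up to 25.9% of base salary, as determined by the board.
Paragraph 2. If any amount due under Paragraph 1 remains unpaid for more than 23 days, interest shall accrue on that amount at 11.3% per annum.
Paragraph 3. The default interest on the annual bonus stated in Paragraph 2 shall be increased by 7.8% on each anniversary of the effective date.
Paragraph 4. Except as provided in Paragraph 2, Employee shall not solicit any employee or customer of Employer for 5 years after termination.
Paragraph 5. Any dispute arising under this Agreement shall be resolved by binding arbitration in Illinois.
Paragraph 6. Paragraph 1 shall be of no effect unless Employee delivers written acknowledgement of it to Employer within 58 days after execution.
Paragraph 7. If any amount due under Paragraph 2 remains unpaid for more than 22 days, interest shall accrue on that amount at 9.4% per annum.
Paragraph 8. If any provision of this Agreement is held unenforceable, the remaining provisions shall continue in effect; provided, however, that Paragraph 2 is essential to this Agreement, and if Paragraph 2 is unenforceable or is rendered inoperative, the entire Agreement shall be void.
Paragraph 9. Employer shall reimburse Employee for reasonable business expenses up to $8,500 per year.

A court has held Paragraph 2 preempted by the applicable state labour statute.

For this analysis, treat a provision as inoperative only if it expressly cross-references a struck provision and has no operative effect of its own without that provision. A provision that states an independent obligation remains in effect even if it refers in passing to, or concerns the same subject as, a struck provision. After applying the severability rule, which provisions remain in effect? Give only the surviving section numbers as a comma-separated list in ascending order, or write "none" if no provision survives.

Paragraph 2 is struck. The whole of Paragraph 3 is the escalation of the default interest on the annual bonus, defined by reference to Paragraph 2, so Paragraph 3 cannot stand once Paragraph 2 is removed. Paragraph 7 has no operative effect of its own apart from Paragraph 2 and is therefore inoperative. Paragraph 8 makes Paragraph 2 an essential term, and Paragraph 2 is the provision held invalid; under Paragraph 8, the entire Agreement is therefore void. No provision of the Agreement survives.

none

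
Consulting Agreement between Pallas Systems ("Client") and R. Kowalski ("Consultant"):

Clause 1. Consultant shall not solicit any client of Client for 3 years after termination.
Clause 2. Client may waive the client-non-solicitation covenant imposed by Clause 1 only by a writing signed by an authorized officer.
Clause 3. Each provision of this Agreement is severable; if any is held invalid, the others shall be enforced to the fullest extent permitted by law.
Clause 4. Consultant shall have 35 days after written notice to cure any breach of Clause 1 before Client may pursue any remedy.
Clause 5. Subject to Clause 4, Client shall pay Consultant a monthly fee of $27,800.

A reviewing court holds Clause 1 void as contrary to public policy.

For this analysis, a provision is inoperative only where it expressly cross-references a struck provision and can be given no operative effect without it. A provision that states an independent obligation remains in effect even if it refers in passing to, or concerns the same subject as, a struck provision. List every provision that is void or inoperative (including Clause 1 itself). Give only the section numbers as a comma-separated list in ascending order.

Clause 1 is struck. Clause 2 has no operative effect of its own apart from Clause 1 and is therefore inoperative. Clause 4 merely fixes the cure period for breach of Clause 1; with Clause 1 gone it has nothing to operate on and falls away. Although Clause 5 refers to Clause 4, its operative terms do not depend on Clause 4, so it remains in effect. Clause 3 is a severability clause and preserves every provision that can still be given independent effect. Clause 3 and Clause 5 remain in effect.

1, 2, 4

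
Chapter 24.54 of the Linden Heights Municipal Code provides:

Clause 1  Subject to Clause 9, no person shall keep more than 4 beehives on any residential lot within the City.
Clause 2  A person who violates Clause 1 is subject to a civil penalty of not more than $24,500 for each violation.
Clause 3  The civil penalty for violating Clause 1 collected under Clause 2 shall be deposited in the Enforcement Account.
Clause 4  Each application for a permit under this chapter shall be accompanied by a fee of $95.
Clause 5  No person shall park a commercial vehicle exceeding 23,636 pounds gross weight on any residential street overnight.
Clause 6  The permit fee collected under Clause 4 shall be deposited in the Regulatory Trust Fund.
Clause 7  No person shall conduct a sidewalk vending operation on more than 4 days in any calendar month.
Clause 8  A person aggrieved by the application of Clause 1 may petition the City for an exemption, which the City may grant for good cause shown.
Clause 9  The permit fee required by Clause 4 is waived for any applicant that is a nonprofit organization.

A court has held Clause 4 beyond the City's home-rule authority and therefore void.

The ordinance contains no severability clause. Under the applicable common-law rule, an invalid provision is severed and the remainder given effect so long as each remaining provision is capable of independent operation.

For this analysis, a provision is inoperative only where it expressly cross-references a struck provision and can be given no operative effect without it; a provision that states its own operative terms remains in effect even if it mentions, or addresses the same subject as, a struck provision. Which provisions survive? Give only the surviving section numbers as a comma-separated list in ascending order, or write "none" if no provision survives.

1, 2, 3, 5, 7, 8

Clause 4 is struck. Clause 6 operates only by reference to Clause 4, so it falls with Clause 4. Clause 9 has no operative effect of its own apart from Clause 4 and is therefore inoperative. Although Clause 1 refers to Clause 9, its operative terms do not depend on Clause 9, so it remains in effect. Under the stated default rule, only provisions that cannot operate independently fall away; the rest are enforced. That leaves Clause 1, Clause 2, Clause 3, Clause 5, Clause 7, and Clause 8 in effect.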